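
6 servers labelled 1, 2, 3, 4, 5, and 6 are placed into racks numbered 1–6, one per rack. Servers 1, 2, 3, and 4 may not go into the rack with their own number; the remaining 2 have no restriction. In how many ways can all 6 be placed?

362

Let Aᵢ (for 1 ≤ i ≤ 4) be the placements that put server i in its forbidden rack. Any j of these fix j positions, leaving (6−j)! ways to fill the rest, and there are C(4,j) ways to pick which j.
By inclusion–exclusion, the number of valid placements is Σ_{j=0}^{4} (−1)^j C(4,j)·(6−j)!.
Computing: 720 − 480 + 144 − 24 + 2 = 362.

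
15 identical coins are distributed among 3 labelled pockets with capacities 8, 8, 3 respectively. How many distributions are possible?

14

By stars and bars, unrestricted non-negative solutions to x_1+…+x_3 = 15 number C(15+2,2) = 136.
Subtract solutions that violate a single cap (substitute x_i' = x_i − (cap_i+1)): x_1 ≥ 9 gives C(8,2) = 28; x_2 ≥ 9 gives C(8,2) = 28; x_3 ≥ 4 gives C(13,2) = 78. Together 134.
Add back pairs where two caps are both exceeded: 0 + 6 + 6 = 12.
By inclusion–exclusion the count is 136 − 134 + 12 = 14.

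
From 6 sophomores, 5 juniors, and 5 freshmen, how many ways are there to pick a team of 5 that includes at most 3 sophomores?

Split by how many sophomores are chosen (0 through 3).
Sum: C(6,0)·C(10,5) + C(6,1)·C(10,4) + C(6,2)·C(10,3) + C(6,3)·C(10,2) = 252 + 1260 + 1800 + 900 = 4212.

4212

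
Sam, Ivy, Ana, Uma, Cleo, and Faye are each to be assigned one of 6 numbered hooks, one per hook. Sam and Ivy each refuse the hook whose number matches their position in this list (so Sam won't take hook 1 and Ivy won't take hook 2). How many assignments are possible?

504

Let Aᵢ (for i ∈ {1, 2}) be the placements that put person i in their forbidden hook. Any j of these fix j positions, leaving (6−j)! ways to fill the rest, and there are C(2,j) ways to pick which j.
By inclusion–exclusion, the number of valid placements is Σ_{j=0}^{2} (−1)^j C(2,j)·(6−j)!.
Computing: 720 − 240 + 24 = 504.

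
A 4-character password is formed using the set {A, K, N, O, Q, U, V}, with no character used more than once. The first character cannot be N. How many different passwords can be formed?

The first character has 7−1 = 6 choices (anything except N).
The remaining 3 characters are filled from the other 6 symbols without repetition: 6 × 5 × 4 = 120.
Total: 6 × 120 = 720.

720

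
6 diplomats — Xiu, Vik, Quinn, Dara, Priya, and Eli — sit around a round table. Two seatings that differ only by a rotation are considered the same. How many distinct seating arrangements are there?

Around a circle, 6 distinct people have 6!/6 = (5)! = 120 rotationally distinct seatings.

120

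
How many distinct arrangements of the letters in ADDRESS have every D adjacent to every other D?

360

Treat the 2 copies of D as a single block. The multiset to arrange is then {DD, A, E, R, S, S}, 6 items in all.
That gives (6)!/(2!) = 360 arrangements.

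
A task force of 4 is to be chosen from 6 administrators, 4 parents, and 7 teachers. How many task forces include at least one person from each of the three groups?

Unrestricted: C(17,4) = 2380 ways to pick any 4 of the 17.
Selections missing a whole group: no administrators → C(11,4) = 330; no parents → C(13,4) = 715; no teachers → C(10,4) = 210.
Add back selections omitting two groups (i.e. drawn from a single group): C(6,4) + C(4,4) + C(7,4) = 51.
By inclusion–exclusion: 2380 − 1255 + 51 = 1176.

1176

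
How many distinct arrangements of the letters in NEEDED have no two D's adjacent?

40

There are 6!/(3!·2!) = 60 arrangements of NEEDED in total.
Arrangements with the D's together: treat DD as one letter, giving (5)!/(3!) = 20.
Hence 60 − 20 = 40.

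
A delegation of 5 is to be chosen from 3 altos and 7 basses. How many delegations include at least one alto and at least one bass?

With no constraint there are C(10,5) = 252 possible selections.
Subtract selections that omit an entire group: no altos → C(7,5) = 21; no basses → C(3,5) = 0.
Both groups omitted at once is impossible, so 252 − 21 = 231.

231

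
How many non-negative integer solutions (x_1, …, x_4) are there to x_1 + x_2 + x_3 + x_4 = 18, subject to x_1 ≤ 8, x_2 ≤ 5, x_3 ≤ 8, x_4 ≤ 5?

145

Without the upper bounds there are C(21,3) = 1330 ways to split 18 among 4 variables.
Subtract solutions that violate a single cap (substitute x_i' = x_i − (cap_i+1)): x_1 ≥ 9 gives C(12,3) = 220; x_2 ≥ 6 gives C(15,3) = 455; x_3 ≥ 9 gives C(12,3) = 220; x_4 ≥ 6 gives C(15,3) = 455. Together 1350.
Add back pairs where two caps are both exceeded: 20 + 1 + 20 + 20 + 84 + 20 = 165.
By inclusion–exclusion the count is 1330 − 1350 + 165 = 145.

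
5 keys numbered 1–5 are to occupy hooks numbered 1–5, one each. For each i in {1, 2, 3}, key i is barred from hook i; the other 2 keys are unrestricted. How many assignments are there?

Let Aᵢ (for i ∈ {1, 2, 3}) be the placements that put key i in its forbidden hook. Any j of these fix j positions, leaving (5−j)! ways to fill the rest, and there are C(3,j) ways to pick which j.
By inclusion–exclusion, the number of valid placements is Σ_{j=0}^{3} (−1)^j C(3,j)·(5−j)!.
Computing: 120 − 72 + 18 − 2 = 64.

64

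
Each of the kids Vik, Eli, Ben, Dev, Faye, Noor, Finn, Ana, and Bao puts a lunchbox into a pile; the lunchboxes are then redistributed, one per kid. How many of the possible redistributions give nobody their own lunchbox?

133496

This is the derangement count D_9: permutations of 9 items with no fixed point.
By inclusion–exclusion this is Σ_{j=0}^{9} (−1)^j C(9,j)·(9−j)!.
Computing: 362880 − 362880 + 181440 − 60480 + 15120 − 3024 + 504 − 72 + 9 − 1 = 133496.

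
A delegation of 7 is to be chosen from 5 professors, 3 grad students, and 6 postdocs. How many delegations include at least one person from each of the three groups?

Unrestricted: C(14,7) = 3432 ways to pick any 7 of the 14.
Subtract selections that omit an entire group: no professors → C(9,7) = 36; no grad students → C(11,7) = 330; no postdocs → C(8,7) = 8.
Add back selections omitting two groups (i.e. drawn from a single group): C(5,7) + C(3,7) + C(6,7) = 0.
By inclusion–exclusion: 3432 − 374 + 0 = 3058.

3058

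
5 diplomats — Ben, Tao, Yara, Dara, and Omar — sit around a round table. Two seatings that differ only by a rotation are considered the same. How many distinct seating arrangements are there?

Fix one person's seat to break rotational symmetry; the remaining 4 people can be arranged in (4)! = 24 ways.

24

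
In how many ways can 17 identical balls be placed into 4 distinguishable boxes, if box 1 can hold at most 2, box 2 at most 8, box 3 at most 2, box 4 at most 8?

Without the upper bounds there are C(20,3) = 1140 ways to split 17 among 4 boxes.
Subtract solutions that violate a single cap (substitute x_i' = x_i − (cap_i+1)): x_1 ≥ 3 gives C(17,3) = 680; x_2 ≥ 9 gives C(11,3) = 165; x_3 ≥ 3 gives C(17,3) = 680; x_4 ≥ 9 gives C(11,3) = 165. Together 1690.
Add back pairs where two caps are both exceeded: 56 + 364 + 56 + 56 + 0 + 56 = 588.
Subtract triples: 10 + 0 + 10 + 0 = 20.
By inclusion–exclusion the count is 1140 − 1690 + 588 − 20 = 18.

18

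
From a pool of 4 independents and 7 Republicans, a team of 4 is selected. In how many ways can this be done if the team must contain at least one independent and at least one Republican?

Unrestricted: C(11,4) = 330 ways to pick any 4 of the 11.
Selections missing a whole group: no independents → C(7,4) = 35; no Republicans → C(4,4) = 1.
Both groups omitted at once is impossible, so 330 − 36 = 294.

294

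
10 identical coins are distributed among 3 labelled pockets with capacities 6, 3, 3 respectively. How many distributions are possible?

Without the upper bounds there are C(12,2) = 66 ways to split 10 among 3 pockets.
Subtract solutions that violate a single cap (substitute x_i' = x_i − (cap_i+1)): x_1 ≥ 7 gives C(5,2) = 10; x_2 ≥ 4 gives C(8,2) = 28; x_3 ≥ 4 gives C(8,2) = 28. Together 66.
Add back pairs where two caps are both exceeded: 0 + 0 + 6 = 6.
By inclusion–exclusion the count is 66 − 66 + 6 = 6.

6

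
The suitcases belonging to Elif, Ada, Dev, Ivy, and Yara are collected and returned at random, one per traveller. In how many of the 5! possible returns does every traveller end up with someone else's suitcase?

44

Count assignments avoiding every fixed point. For any j of the 5 travellers fixed to their own suitcase, the other 5−j can be arranged in (5−j)! ways.
By inclusion–exclusion this is Σ_{j=0}^{5} (−1)^j C(5,j)·(5−j)!.
Computing: 120 − 120 + 60 − 20 + 5 − 1 = 44.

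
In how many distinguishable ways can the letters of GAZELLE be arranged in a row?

1260

The 7 letters of GAZELLE have repeats: E appearing twice and L appearing twice.
Dividing 7! = 5040 by 2!·2! = 4 for the repeated letters gives 1260.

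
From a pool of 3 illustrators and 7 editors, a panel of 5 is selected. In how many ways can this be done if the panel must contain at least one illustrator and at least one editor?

231

Unrestricted: C(10,5) = 252 ways to pick any 5 of the 10.
Selections missing a whole group: no illustrators → C(7,5) = 21; no editors → C(3,5) = 0.
Both groups omitted at once is impossible, so 252 − 21 = 231.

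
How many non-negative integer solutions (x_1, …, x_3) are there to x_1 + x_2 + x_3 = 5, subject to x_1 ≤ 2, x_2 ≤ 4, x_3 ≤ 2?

8

Ignoring the caps, the number of non-negative solutions to x_1+…+x_3 = 5 is C(7,2) = 21.
Subtract solutions that violate a single cap (substitute x_i' = x_i − (cap_i+1)): x_1 ≥ 3 gives C(4,2) = 6; x_2 ≥ 5 gives C(2,2) = 1; x_3 ≥ 3 gives C(4,2) = 6. Together 13.
No two caps can be exceeded simultaneously, so the pair terms are all 0.
By inclusion–exclusion the count is 21 − 13 + 0 = 8.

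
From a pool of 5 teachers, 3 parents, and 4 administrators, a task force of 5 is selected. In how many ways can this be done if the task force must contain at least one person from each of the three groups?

Unrestricted: C(12,5) = 792 ways to pick any 5 of the 12.
Selections missing a whole group: no teachers → C(7,5) = 21; no parents → C(9,5) = 126; no administrators → C(8,5) = 56.
Add back selections omitting two groups (i.e. drawn from a single group): C(5,5) + C(3,5) + C(4,5) = 1.
By inclusion–exclusion: 792 − 203 + 1 = 590.

590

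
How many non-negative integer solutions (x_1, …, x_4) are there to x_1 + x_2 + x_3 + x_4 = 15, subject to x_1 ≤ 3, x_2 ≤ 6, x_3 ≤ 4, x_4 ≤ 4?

10

By stars and bars, unrestricted non-negative solutions to x_1+…+x_4 = 15 number C(15+3,3) = 816.
Subtract solutions that violate a single cap (substitute x_i' = x_i − (cap_i+1)): x_1 ≥ 4 gives C(14,3) = 364; x_2 ≥ 7 gives C(11,3) = 165; x_3 ≥ 5 gives C(13,3) = 286; x_4 ≥ 5 gives C(13,3) = 286. Together 1101.
Add back pairs where two caps are both exceeded: 35 + 84 + 84 + 20 + 20 + 56 = 299.
Subtract triples: 0 + 0 + 4 + 0 = 4.
By inclusion–exclusion the count is 816 − 1101 + 299 − 4 = 10.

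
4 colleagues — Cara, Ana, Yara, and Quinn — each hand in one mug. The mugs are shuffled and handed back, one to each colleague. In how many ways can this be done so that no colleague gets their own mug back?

9

Let Aᵢ be the assignments in which colleague i gets their own mug. We want the size of the complement of A₁∪…∪A_4.
By inclusion–exclusion this is Σ_{j=0}^{4} (−1)^j C(4,j)·(4−j)!.
Computing: 24 − 24 + 12 − 4 + 1 = 9.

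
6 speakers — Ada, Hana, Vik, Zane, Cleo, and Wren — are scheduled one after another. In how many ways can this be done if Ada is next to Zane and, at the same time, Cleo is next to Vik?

Treat {Ada,Zane} as one block (2 orders) and {Cleo,Vik} as another (2 orders).
That leaves 4 units to arrange: 2 × 2 × 4! = 4 × 24 = 96.

96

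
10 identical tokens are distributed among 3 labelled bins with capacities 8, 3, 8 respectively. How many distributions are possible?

32

Without the upper bounds there are C(12,2) = 66 ways to split 10 among 3 bins.
Subtract solutions that violate a single cap (substitute x_i' = x_i − (cap_i+1)): x_1 ≥ 9 gives C(3,2) = 3; x_2 ≥ 4 gives C(8,2) = 28; x_3 ≥ 9 gives C(3,2) = 3. Together 34.
No two caps can be exceeded simultaneously, so the pair terms are all 0.
By inclusion–exclusion the count is 66 − 34 + 0 = 32.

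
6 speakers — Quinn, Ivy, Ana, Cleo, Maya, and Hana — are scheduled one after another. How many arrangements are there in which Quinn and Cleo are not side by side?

480

Of the 6! = 720 arrangements, those with Quinn and Cleo adjacent number 2 × 5! = 240 (treat the pair as a block with 2 internal orders).
So 720 − 240 = 480 arrangements keep them apart.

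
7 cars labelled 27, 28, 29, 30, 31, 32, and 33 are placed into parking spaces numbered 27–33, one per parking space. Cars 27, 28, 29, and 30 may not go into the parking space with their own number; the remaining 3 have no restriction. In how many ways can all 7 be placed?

2790

Let Aᵢ (for 27 ≤ i ≤ 30) be the placements that put car i in its forbidden parking space. Any j of these fix j positions, leaving (7−j)! ways to fill the rest, and there are C(4,j) ways to pick which j.
By inclusion–exclusion, the number of valid placements is Σ_{j=0}^{4} (−1)^j C(4,j)·(7−j)!.
Computing: 5040 − 2880 + 720 − 96 + 6 = 2790.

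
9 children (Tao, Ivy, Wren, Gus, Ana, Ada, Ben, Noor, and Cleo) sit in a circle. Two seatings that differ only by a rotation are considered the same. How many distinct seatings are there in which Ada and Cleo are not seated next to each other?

30240

Without the restriction there are (8)! = 40320 seatings.
Seatings with Ada beside Cleo: treat them as a block with 2 internal orders, giving 2 × (7)! = 10080.
Subtracting, 40320 − 10080 = 30240.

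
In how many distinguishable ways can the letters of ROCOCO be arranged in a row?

Letter multiplicities in ROCOCO: C×2, O×3, R×1.
Dividing 6! = 720 by 3!·2! = 12 for the repeated letters gives 60.

60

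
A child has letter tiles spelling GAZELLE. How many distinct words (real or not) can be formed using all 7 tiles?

Letter multiplicities in GAZELLE: A×1, E×2, G×1, L×2, Z×1.
The number of distinct arrangements is 7!/(2!·2!) = 5040/4 = 1260.

1260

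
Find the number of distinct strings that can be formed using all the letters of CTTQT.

The 5 letters of CTTQT have repeats: T appearing 3 times.
So there are 5! / (3!) = 20 distinguishable arrangements.

20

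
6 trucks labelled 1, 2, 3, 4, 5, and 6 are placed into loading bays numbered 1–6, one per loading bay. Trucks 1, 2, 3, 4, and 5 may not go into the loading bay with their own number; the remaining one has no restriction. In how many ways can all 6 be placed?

Let Aᵢ (for 1 ≤ i ≤ 5) be the placements that put truck i in its forbidden loading bay. Any j of these fix j positions, leaving (6−j)! ways to fill the rest, and there are C(5,j) ways to pick which j.
By inclusion–exclusion, the number of valid placements is Σ_{j=0}^{5} (−1)^j C(5,j)·(6−j)!.
Computing: 720 − 600 + 240 − 60 + 10 − 1 = 309.

309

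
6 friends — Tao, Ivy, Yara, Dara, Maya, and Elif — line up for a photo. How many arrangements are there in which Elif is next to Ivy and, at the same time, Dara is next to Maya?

96

Treat {Elif,Ivy} as one block (2 orders) and {Dara,Maya} as another (2 orders).
That leaves 4 units to arrange: 2 × 2 × 4! = 4 × 24 = 96.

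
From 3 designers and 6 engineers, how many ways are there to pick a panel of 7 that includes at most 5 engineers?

Split by how many engineers are chosen (0 through 5).
Sum: C(6,0)·C(3,7) + C(6,1)·C(3,6) + C(6,2)·C(3,5) + C(6,3)·C(3,4) + C(6,4)·C(3,3) + C(6,5)·C(3,2) = 0 + 0 + 0 + 0 + 15 + 18 = 33.

33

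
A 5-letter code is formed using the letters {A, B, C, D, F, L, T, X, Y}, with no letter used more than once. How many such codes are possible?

15120

This is a permutation of 5 out of 9: P(9,5) = 9!/4!.
9 × 8 × 7 × 6 × 5 = 15120.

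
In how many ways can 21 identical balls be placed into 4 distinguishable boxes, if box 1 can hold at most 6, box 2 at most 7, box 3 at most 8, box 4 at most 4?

Without the upper bounds there are C(24,3) = 2024 ways to split 21 among 4 boxes.
Subtract solutions that violate a single cap (substitute x_i' = x_i − (cap_i+1)): x_1 ≥ 7 gives C(17,3) = 680; x_2 ≥ 8 gives C(16,3) = 560; x_3 ≥ 9 gives C(15,3) = 455; x_4 ≥ 5 gives C(19,3) = 969. Together 2664.
Add back pairs where two caps are both exceeded: 84 + 56 + 220 + 35 + 165 + 120 = 680.
Subtract triples: 0 + 4 + 1 + 0 = 5.
By inclusion–exclusion the count is 2024 − 2664 + 680 − 5 = 35.

35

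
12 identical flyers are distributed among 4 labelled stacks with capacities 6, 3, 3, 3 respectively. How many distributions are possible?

20

Ignoring the caps, the number of non-negative solutions to x_1+…+x_4 = 12 is C(15,3) = 455.
Subtract solutions that violate a single cap (substitute x_i' = x_i − (cap_i+1)): x_1 ≥ 7 gives C(8,3) = 56; x_2 ≥ 4 gives C(11,3) = 165; x_3 ≥ 4 gives C(11,3) = 165; x_4 ≥ 4 gives C(11,3) = 165. Together 551.
Add back pairs where two caps are both exceeded: 4 + 4 + 4 + 35 + 35 + 35 = 117.
Subtract triples: 0 + 0 + 0 + 1 = 1.
By inclusion–exclusion the count is 455 − 551 + 117 − 1 = 20.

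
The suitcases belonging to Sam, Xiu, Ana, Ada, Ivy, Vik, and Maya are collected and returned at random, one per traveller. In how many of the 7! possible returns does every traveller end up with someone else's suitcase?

Let Aᵢ be the assignments in which traveller i gets their own suitcase. We want the size of the complement of A₁∪…∪A_7.
By inclusion–exclusion this is Σ_{j=0}^{7} (−1)^j C(7,j)·(7−j)!.
Computing: 5040 − 5040 + 2520 − 840 + 210 − 42 + 7 − 1 = 1854.

1854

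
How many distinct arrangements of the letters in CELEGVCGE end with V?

1680

Fix V in the last position and arrange the remaining 8 letters.
Those 8 letters have C appearing twice, E appearing 3 times, and G appearing twice, giving (8)!/(3!·2!·2!) = 1680.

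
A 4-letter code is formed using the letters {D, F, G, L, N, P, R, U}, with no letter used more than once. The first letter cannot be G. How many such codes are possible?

1470

The first letter has 8−1 = 7 choices (anything except G).
The remaining 3 letters are filled from the other 7 symbols without repetition: 7 × 6 × 5 = 210.
Total: 7 × 210 = 1470.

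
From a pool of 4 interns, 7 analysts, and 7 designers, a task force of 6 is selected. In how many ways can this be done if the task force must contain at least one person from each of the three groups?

Unrestricted: C(18,6) = 18564 ways to pick any 6 of the 18.
Selections missing a whole group: no interns → C(14,6) = 3003; no analysts → C(11,6) = 462; no designers → C(11,6) = 462.
Add back selections omitting two groups (i.e. drawn from a single group): C(4,6) + C(7,6) + C(7,6) = 14.
By inclusion–exclusion: 18564 − 3927 + 14 = 14651.

14651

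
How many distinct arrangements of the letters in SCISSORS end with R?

210

Fix R in the last position and arrange the remaining 7 letters.
Those 7 letters have S appearing 4 times, giving (7)!/(4!) = 210.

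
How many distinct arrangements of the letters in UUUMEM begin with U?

30

Fix U in the first position and arrange the remaining 5 letters.
Those 5 letters have M appearing twice and U appearing twice, giving (5)!/(2!·2!) = 30.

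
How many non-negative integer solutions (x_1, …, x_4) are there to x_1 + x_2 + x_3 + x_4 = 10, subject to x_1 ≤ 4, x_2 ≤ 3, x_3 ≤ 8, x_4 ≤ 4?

By stars and bars, unrestricted non-negative solutions to x_1+…+x_4 = 10 number C(10+3,3) = 286.
Subtract solutions that violate a single cap (substitute x_i' = x_i − (cap_i+1)): x_1 ≥ 5 gives C(8,3) = 56; x_2 ≥ 4 gives C(9,3) = 84; x_3 ≥ 9 gives C(4,3) = 4; x_4 ≥ 5 gives C(8,3) = 56. Together 200.
Add back pairs where two caps are both exceeded: 4 + 0 + 1 + 0 + 4 + 0 = 9.
By inclusion–exclusion the count is 286 − 200 + 9 = 95.

95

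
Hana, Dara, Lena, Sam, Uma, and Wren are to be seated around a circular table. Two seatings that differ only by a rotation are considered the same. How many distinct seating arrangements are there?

120

Seat Hana anywhere (absorbing the rotational symmetry), then permute the other 5: (5)! = 120.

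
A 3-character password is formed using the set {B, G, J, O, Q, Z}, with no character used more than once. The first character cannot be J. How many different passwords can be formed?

The first character has 6−1 = 5 choices (anything except J).
The remaining 2 characters are filled from the other 5 symbols without repetition: 5 × 4 = 20.
Total: 5 × 20 = 100.

100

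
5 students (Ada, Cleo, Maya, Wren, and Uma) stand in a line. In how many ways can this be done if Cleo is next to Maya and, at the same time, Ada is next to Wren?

24

Treat {Cleo,Maya} as one block (2 orders) and {Ada,Wren} as another (2 orders).
That leaves 3 units to arrange: 2 × 2 × 3! = 4 × 6 = 24.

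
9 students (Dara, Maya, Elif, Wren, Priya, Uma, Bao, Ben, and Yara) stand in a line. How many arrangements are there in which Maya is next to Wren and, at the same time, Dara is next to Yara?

20160

Treat {Maya,Wren} as one block (2 orders) and {Dara,Yara} as another (2 orders).
That leaves 7 units to arrange: 2 × 2 × 7! = 4 × 5040 = 20160.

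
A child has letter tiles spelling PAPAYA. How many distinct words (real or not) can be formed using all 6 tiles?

60

The 6 letters of PAPAYA have repeats: A appearing 3 times and P appearing twice.
So there are 6! / (3!·2!) = 60 distinguishable arrangements.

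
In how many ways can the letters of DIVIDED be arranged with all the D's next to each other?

Treat the 3 copies of D as a single block. The multiset to arrange is then {DDD, E, I, I, V}, 5 items in all.
That gives (5)!/(2!) = 60 arrangements.

60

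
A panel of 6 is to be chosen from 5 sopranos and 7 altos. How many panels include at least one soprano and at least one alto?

Unrestricted: C(12,6) = 924 ways to pick any 6 of the 12.
Selections missing a whole group: no sopranos → C(7,6) = 7; no altos → C(5,6) = 0.
Both groups omitted at once is impossible, so 924 − 7 = 917.

917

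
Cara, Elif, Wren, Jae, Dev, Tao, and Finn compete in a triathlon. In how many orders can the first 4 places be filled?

840

There are 7 choices for 1st place, 6 for 2nd, and so on down to 4 for position 4.
That gives 7 × 6 × 5 × 4 = 840.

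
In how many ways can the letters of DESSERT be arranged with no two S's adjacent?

900

Total arrangements of DESSERT: 7!/(2!·2!) = 1260.
If the two S's are adjacent, glue them into one block, leaving 6 items to arrange: (6)!/(2!) = 360 ways.
Hence 1260 − 360 = 900.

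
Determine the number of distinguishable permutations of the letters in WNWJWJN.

210

The 7 letters of WNWJWJN have repeats: J appearing twice, N appearing twice, and W appearing 3 times.
Dividing 7! = 5040 by 3!·2!·2! = 24 for the repeated letters gives 210.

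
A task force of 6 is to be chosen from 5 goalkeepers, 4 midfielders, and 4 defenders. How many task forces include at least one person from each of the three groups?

1520

Unrestricted: C(13,6) = 1716 ways to pick any 6 of the 13.
Subtract selections that omit an entire group: no goalkeepers → C(8,6) = 28; no midfielders → C(9,6) = 84; no defenders → C(9,6) = 84.
Add back selections omitting two groups (i.e. drawn from a single group): C(5,6) + C(4,6) + C(4,6) = 0.
By inclusion–exclusion: 1716 − 196 + 0 = 1520.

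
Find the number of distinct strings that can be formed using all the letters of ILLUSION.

10080

The 8 letters of ILLUSION have repeats: I appearing twice and L appearing twice.
Dividing 8! = 40320 by 2!·2! = 4 for the repeated letters gives 10080.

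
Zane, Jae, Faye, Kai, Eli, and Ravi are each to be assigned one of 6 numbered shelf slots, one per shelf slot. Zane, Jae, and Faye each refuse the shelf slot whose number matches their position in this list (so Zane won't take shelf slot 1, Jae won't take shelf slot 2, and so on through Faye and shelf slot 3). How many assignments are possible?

Let Aᵢ (for i ∈ {1, 2, 3}) be the placements that put person i in their forbidden shelf slot. Any j of these fix j positions, leaving (6−j)! ways to fill the rest, and there are C(3,j) ways to pick which j.
By inclusion–exclusion, the number of valid placements is Σ_{j=0}^{3} (−1)^j C(3,j)·(6−j)!.
Computing: 720 − 360 + 72 − 6 = 426.

426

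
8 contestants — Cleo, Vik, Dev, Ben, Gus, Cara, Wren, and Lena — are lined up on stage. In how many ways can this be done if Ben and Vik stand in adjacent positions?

Glue Ben and Vik into one block (2 internal orders), leaving 7 units to arrange in a row.
That gives 2 × 7! = 2 × 5040 = 10080.

10080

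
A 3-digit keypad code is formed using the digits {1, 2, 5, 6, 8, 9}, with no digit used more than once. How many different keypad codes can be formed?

120

With no repetition, fill the 3 digits in order: 6 choices, then 5, down to 4.
6 × 5 × 4 = 120.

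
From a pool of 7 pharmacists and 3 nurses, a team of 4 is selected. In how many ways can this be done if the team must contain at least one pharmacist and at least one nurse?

175

Total 4-person selections from all 10: C(10,4) = 210.
Selections missing a whole group: no pharmacists → C(3,4) = 0; no nurses → C(7,4) = 35.
Both groups omitted at once is impossible, so 210 − 35 = 175.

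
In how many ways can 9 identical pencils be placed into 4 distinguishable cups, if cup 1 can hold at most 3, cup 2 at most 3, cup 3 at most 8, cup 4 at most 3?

63

Ignoring the caps, the number of non-negative solutions to x_1+…+x_4 = 9 is C(12,3) = 220.
Subtract solutions that violate a single cap (substitute x_i' = x_i − (cap_i+1)): x_1 ≥ 4 gives C(8,3) = 56; x_2 ≥ 4 gives C(8,3) = 56; x_3 ≥ 9 gives C(3,3) = 1; x_4 ≥ 4 gives C(8,3) = 56. Together 169.
Add back pairs where two caps are both exceeded: 4 + 0 + 4 + 0 + 4 + 0 = 12.
By inclusion–exclusion the count is 220 − 169 + 12 = 63.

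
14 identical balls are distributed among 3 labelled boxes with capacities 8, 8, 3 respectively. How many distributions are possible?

18

By stars and bars, unrestricted non-negative solutions to x_1+…+x_3 = 14 number C(14+2,2) = 120.
Subtract solutions that violate a single cap (substitute x_i' = x_i − (cap_i+1)): x_1 ≥ 9 gives C(7,2) = 21; x_2 ≥ 9 gives C(7,2) = 21; x_3 ≥ 4 gives C(12,2) = 66. Together 108.
Add back pairs where two caps are both exceeded: 0 + 3 + 3 = 6.
By inclusion–exclusion the count is 120 − 108 + 6 = 18.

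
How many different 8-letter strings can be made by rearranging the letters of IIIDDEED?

IIIDDEED has 8 letters with D appearing 3 times, E appearing twice, and I appearing 3 times.
The number of distinct arrangements is 8!/(3!·3!·2!) = 40320/72 = 560.

560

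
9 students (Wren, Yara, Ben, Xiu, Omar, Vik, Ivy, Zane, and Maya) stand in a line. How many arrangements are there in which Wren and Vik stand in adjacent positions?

80640

Place the 7 others and the Wren-Vik pair as 8 objects in a line; the pair has 2 internal arrangements.
That gives 2 × 8! = 2 × 40320 = 80640.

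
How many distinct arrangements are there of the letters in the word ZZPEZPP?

140

ZZPEZPP has 7 letters with P appearing 3 times and Z appearing 3 times.
The number of distinct arrangements is 7!/(3!·3!) = 5040/36 = 140.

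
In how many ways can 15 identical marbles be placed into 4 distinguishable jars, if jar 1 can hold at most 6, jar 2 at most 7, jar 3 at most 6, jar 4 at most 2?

64

Without the upper bounds there are C(18,3) = 816 ways to split 15 among 4 jars.
Subtract solutions that violate a single cap (substitute x_i' = x_i − (cap_i+1)): x_1 ≥ 7 gives C(11,3) = 165; x_2 ≥ 8 gives C(10,3) = 120; x_3 ≥ 7 gives C(11,3) = 165; x_4 ≥ 3 gives C(15,3) = 455. Together 905.
Add back pairs where two caps are both exceeded: 1 + 4 + 56 + 1 + 35 + 56 = 153.
By inclusion–exclusion the count is 816 − 905 + 153 = 64.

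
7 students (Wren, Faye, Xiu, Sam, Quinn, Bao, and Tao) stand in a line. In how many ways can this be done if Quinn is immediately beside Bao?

1440

Glue Quinn and Bao into one block (2 internal orders), leaving 6 units to arrange in a row.
So the count is 2·(6)! = 1440.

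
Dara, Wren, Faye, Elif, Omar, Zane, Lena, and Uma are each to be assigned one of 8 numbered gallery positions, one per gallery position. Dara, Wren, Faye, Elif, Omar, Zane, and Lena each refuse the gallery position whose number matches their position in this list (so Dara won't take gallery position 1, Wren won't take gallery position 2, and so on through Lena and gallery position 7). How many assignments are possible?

Let Aᵢ (for 1 ≤ i ≤ 7) be the placements that put person i in their forbidden gallery position. Any j of these fix j positions, leaving (8−j)! ways to fill the rest, and there are C(7,j) ways to pick which j.
By inclusion–exclusion, the number of valid placements is Σ_{j=0}^{7} (−1)^j C(7,j)·(8−j)!.
Computing: 40320 − 35280 + 15120 − 4200 + 840 − 126 + 14 − 1 = 16687.

16687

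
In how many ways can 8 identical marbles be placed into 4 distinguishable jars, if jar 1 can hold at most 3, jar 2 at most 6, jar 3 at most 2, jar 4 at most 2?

32

By stars and bars, unrestricted non-negative solutions to x_1+…+x_4 = 8 number C(8+3,3) = 165.
Subtract solutions that violate a single cap (substitute x_i' = x_i − (cap_i+1)): x_1 ≥ 4 gives C(7,3) = 35; x_2 ≥ 7 gives C(4,3) = 4; x_3 ≥ 3 gives C(8,3) = 56; x_4 ≥ 3 gives C(8,3) = 56. Together 151.
Add back pairs where two caps are both exceeded: 0 + 4 + 4 + 0 + 0 + 10 = 18.
By inclusion–exclusion the count is 165 − 151 + 18 = 32.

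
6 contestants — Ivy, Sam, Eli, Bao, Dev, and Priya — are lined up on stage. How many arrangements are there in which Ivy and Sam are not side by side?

480

Of the 6! = 720 arrangements, those with Ivy and Sam adjacent number 2 × 5! = 240 (treat the pair as a block with 2 internal orders).
Complementary counting: 720 − 240 = 480.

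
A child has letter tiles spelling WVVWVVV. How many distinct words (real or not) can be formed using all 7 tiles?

Letter multiplicities in WVVWVVV: V×5, W×2.
So there are 7! / (5!·2!) = 21 distinguishable arrangements.

21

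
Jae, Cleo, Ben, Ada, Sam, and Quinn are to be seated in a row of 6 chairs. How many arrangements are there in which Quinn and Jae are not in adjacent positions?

There are 6! = 720 arrangements in all. If Quinn and Jae are adjacent, merging them into one block gives 2·(5)! = 240 arrangements.
So 720 − 240 = 480 arrangements keep them apart.

480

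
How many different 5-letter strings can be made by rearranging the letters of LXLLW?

Letter multiplicities in LXLLW: L×3, W×1, X×1.
So there are 5! / (3!) = 20 distinguishable arrangements.

20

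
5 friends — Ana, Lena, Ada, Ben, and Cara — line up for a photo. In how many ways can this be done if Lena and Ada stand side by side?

Glue Lena and Ada into one block (2 internal orders), leaving 4 units to arrange in a row.
So the count is 2·(4)! = 48.

48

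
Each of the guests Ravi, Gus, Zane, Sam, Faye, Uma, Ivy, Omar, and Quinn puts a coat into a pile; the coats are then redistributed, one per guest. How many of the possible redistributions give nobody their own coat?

Count assignments avoiding every fixed point. For any j of the 9 guests fixed to their own coat, the other 9−j can be arranged in (9−j)! ways.
By inclusion–exclusion this is Σ_{j=0}^{9} (−1)^j C(9,j)·(9−j)!.
Computing: 362880 − 362880 + 181440 − 60480 + 15120 − 3024 + 504 − 72 + 9 − 1 = 133496.

133496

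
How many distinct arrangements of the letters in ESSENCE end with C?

With the last slot taken by C, it remains to arrange the other 6 letters (ESSENE).
Those 6 letters have E appearing 3 times and S appearing twice, giving (6)!/(3!·2!) = 60.

60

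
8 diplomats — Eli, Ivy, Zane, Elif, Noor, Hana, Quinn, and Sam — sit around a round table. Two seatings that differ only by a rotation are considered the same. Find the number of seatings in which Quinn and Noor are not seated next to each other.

Without the restriction there are (7)! = 5040 seatings.
Those with Quinn next to Noor: fuse the pair into one unit and seat 7 units around a circle — 2·(6)! = 1440.
Subtracting, 5040 − 1440 = 3600.

3600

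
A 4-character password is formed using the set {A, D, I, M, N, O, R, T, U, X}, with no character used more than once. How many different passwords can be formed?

5040

This is a permutation of 4 out of 10: P(10,4) = 10!/6!.
10 × 9 × 8 × 7 = 5040.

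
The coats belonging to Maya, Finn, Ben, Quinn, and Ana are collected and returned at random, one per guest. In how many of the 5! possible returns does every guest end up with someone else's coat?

44

Count assignments avoiding every fixed point. For any j of the 5 guests fixed to their own coat, the other 5−j can be arranged in (5−j)! ways.
By inclusion–exclusion this is Σ_{j=0}^{5} (−1)^j C(5,j)·(5−j)!.
Computing: 120 − 120 + 60 − 20 + 5 − 1 = 44.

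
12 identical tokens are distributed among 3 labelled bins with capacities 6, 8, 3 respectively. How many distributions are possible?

Without the upper bounds there are C(14,2) = 91 ways to split 12 among 3 bins.
Subtract solutions that violate a single cap (substitute x_i' = x_i − (cap_i+1)): x_1 ≥ 7 gives C(7,2) = 21; x_2 ≥ 9 gives C(5,2) = 10; x_3 ≥ 4 gives C(10,2) = 45. Together 76.
Add back pairs where two caps are both exceeded: 0 + 3 + 0 = 3.
By inclusion–exclusion the count is 91 − 76 + 3 = 18.

18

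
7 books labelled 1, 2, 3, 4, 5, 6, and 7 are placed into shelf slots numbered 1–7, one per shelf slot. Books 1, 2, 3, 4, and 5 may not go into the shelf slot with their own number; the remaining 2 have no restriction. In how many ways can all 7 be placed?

Let Aᵢ (for 1 ≤ i ≤ 5) be the placements that put book i in its forbidden shelf slot. Any j of these fix j positions, leaving (7−j)! ways to fill the rest, and there are C(5,j) ways to pick which j.
By inclusion–exclusion, the number of valid placements is Σ_{j=0}^{5} (−1)^j C(5,j)·(7−j)!.
Computing: 5040 − 3600 + 1200 − 240 + 30 − 2 = 2428.

2428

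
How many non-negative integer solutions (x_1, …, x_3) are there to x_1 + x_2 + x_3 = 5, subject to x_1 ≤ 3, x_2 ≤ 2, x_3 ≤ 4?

By stars and bars, unrestricted non-negative solutions to x_1+…+x_3 = 5 number C(5+2,2) = 21.
Subtract solutions that violate a single cap (substitute x_i' = x_i − (cap_i+1)): x_1 ≥ 4 gives C(3,2) = 3; x_2 ≥ 3 gives C(4,2) = 6; x_3 ≥ 5 gives C(2,2) = 1. Together 10.
No two caps can be exceeded simultaneously, so the pair terms are all 0.
By inclusion–exclusion the count is 21 − 10 + 0 = 11.

11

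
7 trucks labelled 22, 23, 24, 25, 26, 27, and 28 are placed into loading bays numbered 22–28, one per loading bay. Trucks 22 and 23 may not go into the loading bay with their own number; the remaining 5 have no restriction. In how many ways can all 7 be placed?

Let Aᵢ (for i ∈ {22, 23}) be the placements that put truck i in its forbidden loading bay. Any j of these fix j positions, leaving (7−j)! ways to fill the rest, and there are C(2,j) ways to pick which j.
By inclusion–exclusion, the number of valid placements is Σ_{j=0}^{2} (−1)^j C(2,j)·(7−j)!.
Computing: 5040 − 1440 + 120 = 3720.

3720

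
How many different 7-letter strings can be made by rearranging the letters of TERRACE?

1260

TERRACE has 7 letters with E appearing twice and R appearing twice.
So there are 7! / (2!·2!) = 1260 distinguishable arrangements.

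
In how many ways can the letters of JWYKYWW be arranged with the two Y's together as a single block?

Treat the 2 copies of Y as a single block. The multiset to arrange is then {YY, J, K, W, W, W}, 6 items in all.
That gives (6)!/(3!) = 120 arrangements.

120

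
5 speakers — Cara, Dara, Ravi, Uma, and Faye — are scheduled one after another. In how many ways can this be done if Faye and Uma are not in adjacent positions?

72

There are 5! = 120 arrangements in all. If Faye and Uma are adjacent, merging them into one block gives 2·(4)! = 48 arrangements.
So 120 − 48 = 72 arrangements keep them apart.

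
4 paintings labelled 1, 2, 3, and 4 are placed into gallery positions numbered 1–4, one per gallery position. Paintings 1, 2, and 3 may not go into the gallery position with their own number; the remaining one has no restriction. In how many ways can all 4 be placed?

Let Aᵢ (for i ∈ {1, 2, 3}) be the placements that put painting i in its forbidden gallery position. Any j of these fix j positions, leaving (4−j)! ways to fill the rest, and there are C(3,j) ways to pick which j.
By inclusion–exclusion, the number of valid placements is Σ_{j=0}^{3} (−1)^j C(3,j)·(4−j)!.
Computing: 24 − 18 + 6 − 1 = 11.

11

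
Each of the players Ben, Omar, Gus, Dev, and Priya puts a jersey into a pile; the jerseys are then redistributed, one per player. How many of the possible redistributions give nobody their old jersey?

44

Count assignments avoiding every fixed point. For any j of the 5 players fixed to their old jersey, the other 5−j can be arranged in (5−j)! ways.
By inclusion–exclusion this is Σ_{j=0}^{5} (−1)^j C(5,j)·(5−j)!.
Computing: 120 − 120 + 60 − 20 + 5 − 1 = 44.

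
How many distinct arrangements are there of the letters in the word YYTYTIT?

The 7 letters of YYTYTIT have repeats: T appearing 3 times and Y appearing 3 times.
The number of distinct arrangements is 7!/(3!·3!) = 5040/36 = 140.

140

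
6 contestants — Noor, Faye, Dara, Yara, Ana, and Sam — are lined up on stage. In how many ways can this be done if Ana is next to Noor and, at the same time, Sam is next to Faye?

96

Treat {Ana,Noor} as one block (2 orders) and {Sam,Faye} as another (2 orders).
That leaves 4 units to arrange: 2 × 2 × 4! = 4 × 24 = 96.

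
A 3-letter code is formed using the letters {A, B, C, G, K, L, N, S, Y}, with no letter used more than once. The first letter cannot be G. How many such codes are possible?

448

The first letter has 9−1 = 8 choices (anything except G).
The remaining 2 letters are filled from the other 8 symbols without repetition: 8 × 7 = 56.
Total: 8 × 56 = 448.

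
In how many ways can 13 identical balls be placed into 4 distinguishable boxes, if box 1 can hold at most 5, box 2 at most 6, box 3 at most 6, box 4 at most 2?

63

Ignoring the caps, the number of non-negative solutions to x_1+…+x_4 = 13 is C(16,3) = 560.
Subtract solutions that violate a single cap (substitute x_i' = x_i − (cap_i+1)): x_1 ≥ 6 gives C(10,3) = 120; x_2 ≥ 7 gives C(9,3) = 84; x_3 ≥ 7 gives C(9,3) = 84; x_4 ≥ 3 gives C(13,3) = 286. Together 574.
Add back pairs where two caps are both exceeded: 1 + 1 + 35 + 0 + 20 + 20 = 77.
By inclusion–exclusion the count is 560 − 574 + 77 = 63.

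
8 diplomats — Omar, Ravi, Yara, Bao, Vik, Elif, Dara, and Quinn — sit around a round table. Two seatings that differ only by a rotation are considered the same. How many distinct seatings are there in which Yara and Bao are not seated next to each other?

Without the restriction there are (7)! = 5040 seatings.
Seatings with Yara beside Bao: treat them as a block with 2 internal orders, giving 2 × (6)! = 1440.
Subtracting, 5040 − 1440 = 3600.

3600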